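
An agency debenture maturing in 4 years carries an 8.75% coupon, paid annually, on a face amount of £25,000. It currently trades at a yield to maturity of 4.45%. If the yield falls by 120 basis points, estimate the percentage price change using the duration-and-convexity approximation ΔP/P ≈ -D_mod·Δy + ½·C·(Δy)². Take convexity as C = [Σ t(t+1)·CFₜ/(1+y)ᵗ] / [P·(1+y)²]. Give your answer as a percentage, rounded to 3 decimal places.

+4.223%

With y = 0.0445:
  t   CF        PV=CF/(1+0.0445)^t    t·PV        t(t+1)·PV
  1     2,187.50     2,094.3035     2,094.3035       4,188.6070
  2     2,187.50     2,005.0775     4,010.1551      12,030.4653
  3     2,187.50     1,919.6530     5,758.9590      23,035.8358
  4    27,187.50    22,842.0720    91,368.2882     456,841.4409
  Σ                 28,861.1061   103,231.7057     496,096.3490
P = 28,861.1061; D_Mac = 3.57685 yrs; D_mod = 3.42446 yrs; C = 15.75564.
Duration effect: -3.42446 × (-0.012) = +0.041093
Convexity effect: 0.5 × 15.75564 × (-0.012)² = +0.0011344
ΔP/P ≈ +0.041093 + 0.0011344 = +0.042228 = +4.2228%.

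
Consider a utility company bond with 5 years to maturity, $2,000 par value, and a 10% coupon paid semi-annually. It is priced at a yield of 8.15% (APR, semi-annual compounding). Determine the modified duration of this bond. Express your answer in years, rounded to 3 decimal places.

3.932 years

Periodic yield y = 0.04075. First find Macaulay duration:
  t   CF        PV=CF/(1+0.04075)^t    t·PV
  1       100.00        96.0846        96.0846
  2       100.00        92.3224       184.6448
  3       100.00        88.7076       266.1227
  4       100.00        85.2343       340.9371
  5       100.00        81.8970       409.4849
  6       100.00        78.6904       472.1421
  7       100.00        75.6093       529.2649
  8       100.00        72.6488       581.1907
  9       100.00        69.8043       628.2388
  10    2,100.00     1,408.4943    14,084.9432
  Σ                  2,149.4929    17,593.0538
P = 2,149.4929; Macaulay duration = 17,593.0538 / 2,149.4929 = 8.18475 half-year periods = 4.09237 years.
Modified duration = D_Mac / (1 + y) = 4.09237 / 1.04075 = 3.93214 years.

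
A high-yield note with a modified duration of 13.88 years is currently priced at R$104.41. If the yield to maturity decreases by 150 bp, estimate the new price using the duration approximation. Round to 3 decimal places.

R$126.148

Duration approximation: ΔP/P ≈ -D_mod · Δy = -13.88 × (-0.015) = +0.208200.
New price ≈ 104.41 × (1 + 0.208200) = 126.148162.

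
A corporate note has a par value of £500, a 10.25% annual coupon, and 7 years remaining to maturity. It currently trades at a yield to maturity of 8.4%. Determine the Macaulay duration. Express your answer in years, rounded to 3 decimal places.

Periodic yield y = 0.084. Discount each cash flow and weight by its year:
  t   CF        PV=CF/(1+0.084)^t    t·PV
  1        51.25        47.2786        47.2786
  2        51.25        43.6149        87.2299
  3        51.25        40.2352       120.7056
  4        51.25        37.1173       148.4693
  5        51.25        34.2411       171.2054
  6        51.25        31.5877       189.5263
  7       551.25       313.4322     2,194.0255
  Σ                    547.5071     2,958.4405
Price P = Σ PV = 547.5071.
Macaulay duration = Σ(t·PV) / P = 2,958.4405 / 547.5071 = 5.40347 years.

5.403 years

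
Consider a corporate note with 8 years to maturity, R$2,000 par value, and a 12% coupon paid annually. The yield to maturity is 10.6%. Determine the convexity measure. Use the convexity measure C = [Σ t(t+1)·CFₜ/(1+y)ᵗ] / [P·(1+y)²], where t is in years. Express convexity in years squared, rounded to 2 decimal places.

36.37

With y = 0.106:
  t   CF        PV=CF/(1+0.106)^t    t·PV        t(t+1)·PV
  1       240.00       216.9982       216.9982         433.9964
  2       240.00       196.2009       392.4018       1,177.2054
  3       240.00       177.3968       532.1905       2,128.7620
  4       240.00       160.3950       641.5799       3,207.8993
  5       240.00       145.0226       725.1129       4,350.6772
  6       240.00       131.1235       786.7409       5,507.1863
  7       240.00       118.5565       829.8955       6,639.1637
  8     2,240.00     1,000.4768     8,003.8140      72,034.3263
  Σ                  2,146.1702    12,128.7336      95,479.2167
P = 2,146.1702.
Convexity = Σ t(t+1)·PV / [P·(1+y)²] = 95,479.2167 / (2,146.1702 × 1.223236) = 36.36926.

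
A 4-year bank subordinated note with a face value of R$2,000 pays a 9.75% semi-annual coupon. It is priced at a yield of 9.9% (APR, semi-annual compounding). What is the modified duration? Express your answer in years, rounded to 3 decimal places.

Periodic yield y = 0.0495. First find Macaulay duration:
  t   CF        PV=CF/(1+0.0495)^t    t·PV
  1        97.50        92.9014        92.9014
  2        97.50        88.5197       177.0393
  3        97.50        84.3446       253.0338
  4        97.50        80.3665       321.4658
  5        97.50        76.5760       382.8798
  6        97.50        72.9642       437.7853
  7        97.50        69.5228       486.6599
  8     2,097.50     1,425.0904    11,400.7235
  Σ                  1,990.2856    13,552.4888
P = 1,990.2856; Macaulay duration = 13,552.4888 / 1,990.2856 = 6.80932 half-year periods = 3.40466 years.
Modified duration = D_Mac / (1 + y) = 3.40466 / 1.0495 = 3.24408 years.

3.244 years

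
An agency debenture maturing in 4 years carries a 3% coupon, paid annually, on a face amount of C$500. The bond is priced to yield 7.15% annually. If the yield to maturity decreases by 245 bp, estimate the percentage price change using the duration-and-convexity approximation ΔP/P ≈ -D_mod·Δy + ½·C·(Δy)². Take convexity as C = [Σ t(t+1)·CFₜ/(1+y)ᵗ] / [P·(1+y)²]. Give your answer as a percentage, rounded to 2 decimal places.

With y = 0.0715:
  t   CF        PV=CF/(1+0.0715)^t    t·PV        t(t+1)·PV
  1        15.00        13.9991        13.9991          27.9981
  2        15.00        13.0649        26.1298          78.3895
  3        15.00        12.1931        36.5794         146.3174
  4       515.00       390.6956     1,562.7824       7,813.9121
  Σ                    429.9527     1,639.4907       8,066.6172
P = 429.9527; D_Mac = 3.81319 yrs; D_mod = 3.55874 yrs; C = 16.34129.
Duration effect: -3.55874 × (-0.0245) = +0.087189
Convexity effect: 0.5 × 16.34129 × (-0.0245)² = +0.0049044
ΔP/P ≈ +0.087189 + 0.0049044 = +0.092094 = +9.2094%.

+9.21%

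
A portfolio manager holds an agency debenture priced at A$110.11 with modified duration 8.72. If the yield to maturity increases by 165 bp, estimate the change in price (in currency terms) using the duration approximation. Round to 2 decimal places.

-A$15.84

Duration approximation: ΔP/P ≈ -D_mod · Δy = -8.72 × (+0.0165) = -0.143880.
ΔP ≈ 110.11 × (-0.143880) = -15.8426268.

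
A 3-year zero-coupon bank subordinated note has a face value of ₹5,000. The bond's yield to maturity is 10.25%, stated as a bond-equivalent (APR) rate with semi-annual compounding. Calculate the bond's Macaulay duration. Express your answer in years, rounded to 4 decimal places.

3.0000 years

A zero-coupon bond has a single cash flow at maturity, so its Macaulay duration equals its maturity: 3 years.
(Equivalently: 6 semi-annual periods ÷ 2 = 3 years.)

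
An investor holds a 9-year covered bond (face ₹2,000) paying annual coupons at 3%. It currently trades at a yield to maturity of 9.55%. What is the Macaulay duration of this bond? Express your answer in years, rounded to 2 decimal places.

Periodic yield y = 0.0955. Discount each cash flow and weight by its year:
  t   CF        PV=CF/(1+0.0955)^t    t·PV
  1        60.00        54.7695        54.7695
  2        60.00        49.9950        99.9900
  3        60.00        45.6367       136.9101
  4        60.00        41.6583       166.6333
  5        60.00        38.0268       190.1338
  6        60.00        34.7118       208.2707
  7        60.00        31.6858       221.8005
  8        60.00        28.9236       231.3887
  9     2,060.00       906.4749     8,158.2741
  Σ                  1,231.8823     9,468.1707
Price P = Σ PV = 1,231.8823.
Macaulay duration = Σ(t·PV) / P = 9,468.1707 / 1,231.8823 = 7.68594 years.

7.69 years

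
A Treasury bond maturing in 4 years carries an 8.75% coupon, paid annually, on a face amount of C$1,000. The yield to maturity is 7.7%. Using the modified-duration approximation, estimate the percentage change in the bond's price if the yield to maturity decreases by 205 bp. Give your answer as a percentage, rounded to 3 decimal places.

Periodic yield y = 0.077. Modified duration first:
  t   CF        PV=CF/(1+0.077)^t    t·PV
  1        87.50        81.2442        81.2442
  2        87.50        75.4357       150.8713
  3        87.50        70.0424       210.1272
  4     1,087.50       808.2886     3,233.1544
  Σ                  1,035.0108     3,675.3971
P = 1,035.0108; D_Mac = 3.55107 yrs; D_mod = 3.55107/(1+0.077) = 3.29719 yrs.
ΔP/P ≈ -D_mod · Δy = -3.29719 × (-0.0205) = +0.067592 = +6.7592%.

+6.759%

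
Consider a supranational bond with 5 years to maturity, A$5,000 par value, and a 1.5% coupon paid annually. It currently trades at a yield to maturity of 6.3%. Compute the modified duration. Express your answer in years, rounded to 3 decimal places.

Periodic yield y = 0.063. First find Macaulay duration:
  t   CF        PV=CF/(1+0.063)^t    t·PV
  1        75.00        70.5550        70.5550
  2        75.00        66.3735       132.7470
  3        75.00        62.4398       187.3194
  4        75.00        58.7392       234.9569
  5     5,075.00     3,739.1228    18,695.6138
  Σ                  3,997.2303    19,321.1921
P = 3,997.2303; Macaulay duration = 19,321.1921 / 3,997.2303 = 4.83364 years.
Modified duration = D_Mac / (1 + y) = 4.83364 / 1.063 = 4.54717 years.

4.547 years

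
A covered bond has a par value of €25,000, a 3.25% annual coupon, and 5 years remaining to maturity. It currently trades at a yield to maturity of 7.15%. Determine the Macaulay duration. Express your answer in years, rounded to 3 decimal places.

Periodic yield y = 0.0715. Discount each cash flow and weight by its year:
  t   CF        PV=CF/(1+0.0715)^t    t·PV
  1       812.50       758.2828       758.2828
  2       812.50       707.6834     1,415.3668
  3       812.50       660.4605     1,981.3815
  4       812.50       616.3887     2,465.5548
  5    25,812.50    18,275.4968    91,377.4841
  Σ                 21,018.3122    97,998.0700
Price P = Σ PV = 21,018.3122.
Macaulay duration = Σ(t·PV) / P = 97,998.0700 / 21,018.3122 = 4.66251 years.

4.663 years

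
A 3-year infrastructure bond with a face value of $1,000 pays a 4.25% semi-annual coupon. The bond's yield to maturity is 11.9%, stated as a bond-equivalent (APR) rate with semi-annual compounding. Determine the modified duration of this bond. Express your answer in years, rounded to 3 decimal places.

Periodic yield y = 0.0595. First find Macaulay duration:
  t   CF        PV=CF/(1+0.0595)^t    t·PV
  1        21.25        20.0566        20.0566
  2        21.25        18.9303        37.8606
  3        21.25        17.8672        53.6015
  4        21.25        16.8638        67.4551
  5        21.25        15.9167        79.5837
  6     1,021.25       721.9819     4,331.8913
  Σ                    811.6165     4,590.4489
P = 811.6165; Macaulay duration = 4,590.4489 / 811.6165 = 5.65593 half-year periods = 2.82797 years.
Modified duration = D_Mac / (1 + y) = 2.82797 / 1.0595 = 2.66915 years.

2.669 years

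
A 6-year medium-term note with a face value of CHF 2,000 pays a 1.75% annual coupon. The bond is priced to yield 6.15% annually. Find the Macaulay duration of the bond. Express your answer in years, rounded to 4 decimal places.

5.7082 years

Periodic yield y = 0.0615. Discount each cash flow and weight by its year:
  t   CF        PV=CF/(1+0.0615)^t    t·PV
  1        35.00        32.9722        32.9722
  2        35.00        31.0619        62.1238
  3        35.00        29.2623        87.7868
  4        35.00        27.5669       110.2676
  5        35.00        25.9698       129.8488
  6     2,035.00     1,422.4743     8,534.8457
  Σ                  1,569.3073     8,957.8450
Price P = Σ PV = 1,569.3073.
Macaulay duration = Σ(t·PV) / P = 8,957.8450 / 1,569.3073 = 5.70815 years.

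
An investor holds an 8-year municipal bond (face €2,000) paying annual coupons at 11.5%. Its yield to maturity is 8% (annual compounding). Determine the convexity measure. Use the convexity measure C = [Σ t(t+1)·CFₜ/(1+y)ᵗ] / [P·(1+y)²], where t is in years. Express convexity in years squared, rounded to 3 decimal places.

With y = 0.08:
  t   CF        PV=CF/(1+0.08)^t    t·PV        t(t+1)·PV
  1       230.00       212.9630       212.9630         425.9259
  2       230.00       197.1879       394.3759       1,183.1276
  3       230.00       182.5814       547.7442       2,190.9770
  4       230.00       169.0569       676.2275       3,381.1373
  5       230.00       156.5341       782.6707       4,696.0241
  6       230.00       144.9390       869.6341       6,087.4386
  7       230.00       134.2028       939.4195       7,515.3563
  8     2,230.00     1,204.7996     9,638.3969      86,745.5721
  Σ                  2,402.2647    14,061.4317     112,225.5588
P = 2,402.2647.
Convexity = Σ t(t+1)·PV / [P·(1+y)²] = 112,225.5588 / (2,402.2647 × 1.166400) = 40.05193.

40.052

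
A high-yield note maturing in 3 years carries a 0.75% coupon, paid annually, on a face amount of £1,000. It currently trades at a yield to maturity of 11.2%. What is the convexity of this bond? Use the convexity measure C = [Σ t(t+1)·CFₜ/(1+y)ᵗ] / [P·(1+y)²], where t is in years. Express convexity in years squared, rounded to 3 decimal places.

With y = 0.112:
  t   CF        PV=CF/(1+0.112)^t    t·PV        t(t+1)·PV
  1         7.50         6.7446         6.7446          13.4892
  2         7.50         6.0653        12.1306          36.3917
  3     1,007.50       732.7076     2,198.1228       8,792.4911
  Σ                    745.5175     2,216.9980       8,842.3721
P = 745.5175.
Convexity = Σ t(t+1)·PV / [P·(1+y)²] = 8,842.3721 / (745.5175 × 1.236544) = 9.59183.

9.592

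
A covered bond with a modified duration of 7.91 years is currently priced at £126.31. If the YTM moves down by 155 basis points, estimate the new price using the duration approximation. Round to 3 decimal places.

£141.796

Duration approximation: ΔP/P ≈ -D_mod · Δy = -7.91 × (-0.0155) = +0.122605.
New price ≈ 126.31 × (1 + 0.122605) = 141.79623755.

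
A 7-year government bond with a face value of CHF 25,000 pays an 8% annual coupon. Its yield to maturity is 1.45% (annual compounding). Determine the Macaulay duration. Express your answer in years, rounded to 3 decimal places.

5.872 years

Periodic yield y = 0.0145. Discount each cash flow and weight by its year:
  t   CF        PV=CF/(1+0.0145)^t    t·PV
  1     2,000.00     1,971.4145     1,971.4145
  2     2,000.00     1,943.2375     3,886.4751
  3     2,000.00     1,915.4633     5,746.3900
  4     2,000.00     1,888.0861     7,552.3443
  5     2,000.00     1,861.1001     9,305.5006
  6     2,000.00     1,834.4999    11,006.9993
  7    27,000.00    24,411.7776   170,882.4431
  Σ                 35,825.5790   210,351.5669
Price P = Σ PV = 35,825.5790.
Macaulay duration = Σ(t·PV) / P = 210,351.5669 / 35,825.5790 = 5.87155 years.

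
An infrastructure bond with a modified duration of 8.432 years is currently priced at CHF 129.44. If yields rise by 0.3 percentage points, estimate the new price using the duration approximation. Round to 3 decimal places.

CHF 126.166

Duration approximation: ΔP/P ≈ -D_mod · Δy = -8.432 × (+0.003) = -0.025296.
New price ≈ 129.44 × (1 - 0.025296) = 126.16568576.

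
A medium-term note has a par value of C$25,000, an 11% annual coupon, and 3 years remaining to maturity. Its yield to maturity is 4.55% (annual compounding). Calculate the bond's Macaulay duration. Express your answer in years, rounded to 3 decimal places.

Periodic yield y = 0.0455. Discount each cash flow and weight by its year:
  t   CF        PV=CF/(1+0.0455)^t    t·PV
  1     2,750.00     2,630.3204     2,630.3204
  2     2,750.00     2,515.8493     5,031.6986
  3    27,750.00    24,282.3590    72,847.0771
  Σ                 29,428.5287    80,509.0960
Price P = Σ PV = 29,428.5287.
Macaulay duration = Σ(t·PV) / P = 80,509.0960 / 29,428.5287 = 2.73575 years.

2.736 years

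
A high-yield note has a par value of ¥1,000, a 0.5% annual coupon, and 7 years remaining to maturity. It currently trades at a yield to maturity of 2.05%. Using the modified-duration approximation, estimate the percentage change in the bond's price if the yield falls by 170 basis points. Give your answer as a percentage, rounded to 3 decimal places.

Periodic yield y = 0.0205. Modified duration first:
  t   CF        PV=CF/(1+0.0205)^t    t·PV
  1         5.00         4.8996         4.8996
  2         5.00         4.8011         9.6023
  3         5.00         4.7047        14.1141
  4         5.00         4.6102        18.4407
  5         5.00         4.5176        22.5879
  6         5.00         4.4268        26.5609
  7     1,005.00       871.9167     6,103.4169
  Σ                    899.8767     6,199.6223
P = 899.8767; D_Mac = 6.88941 yrs; D_mod = 6.88941/(1+0.0205) = 6.75102 yrs.
ΔP/P ≈ -D_mod · Δy = -6.75102 × (-0.017) = +0.114767 = +11.4767%.

+11.477%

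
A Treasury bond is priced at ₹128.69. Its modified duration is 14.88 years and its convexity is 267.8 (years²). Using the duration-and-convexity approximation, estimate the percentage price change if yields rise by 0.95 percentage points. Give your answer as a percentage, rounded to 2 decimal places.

Duration effect: -D_mod·Δy = -14.88 × (+0.0095) = -0.141360
Convexity effect: ½·C·(Δy)² = 0.5 × 267.8 × (0.0095)² = +0.012084475
ΔP/P ≈ -0.141360 + 0.012084475 = -0.129275525
= -12.9275525%.

-12.93%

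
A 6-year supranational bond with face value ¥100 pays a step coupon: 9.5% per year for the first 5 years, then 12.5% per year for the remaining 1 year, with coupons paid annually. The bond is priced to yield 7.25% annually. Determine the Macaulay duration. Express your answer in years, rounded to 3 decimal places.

4.921 years

Periodic yield y = 0.0725. Discount each cash flow and weight by its year:
  t   CF        PV=CF/(1+0.0725)^t    t·PV
  1         9.50         8.8578         8.8578
  2         9.50         8.2590        16.5181
  3         9.50         7.7007        23.1022
  4         9.50         7.1802        28.7207
  5         9.50         6.6948        33.4740
  6       112.50        73.9212       443.5269
  Σ                    112.6137       554.1996
Price P = Σ PV = 112.6137.
Macaulay duration = Σ(t·PV) / P = 554.1996 / 112.6137 = 4.92125 years.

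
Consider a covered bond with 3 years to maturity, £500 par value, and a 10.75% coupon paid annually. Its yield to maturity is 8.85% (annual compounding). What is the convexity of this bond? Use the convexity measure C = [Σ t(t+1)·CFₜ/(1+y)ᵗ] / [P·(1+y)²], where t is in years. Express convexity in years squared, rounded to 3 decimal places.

8.895

With y = 0.0885:
  t   CF        PV=CF/(1+0.0885)^t    t·PV        t(t+1)·PV
  1        53.75        49.3799        49.3799          98.7598
  2        53.75        45.3651        90.7301         272.1904
  3       553.75       429.3668     1,288.1003       5,152.4013
  Σ                    524.1117     1,428.2104       5,523.3515
P = 524.1117.
Convexity = Σ t(t+1)·PV / [P·(1+y)²] = 5,523.3515 / (524.1117 × 1.184832) = 8.89451.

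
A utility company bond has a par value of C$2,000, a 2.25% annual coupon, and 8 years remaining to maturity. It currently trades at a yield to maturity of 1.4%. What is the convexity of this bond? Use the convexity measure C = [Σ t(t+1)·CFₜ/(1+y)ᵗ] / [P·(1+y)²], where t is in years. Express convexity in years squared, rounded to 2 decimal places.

With y = 0.014:
  t   CF        PV=CF/(1+0.014)^t    t·PV        t(t+1)·PV
  1        45.00        44.3787        44.3787          88.7574
  2        45.00        43.7660        87.5319         262.5958
  3        45.00        43.1617       129.4851         517.9405
  4        45.00        42.5658       170.2632         851.3158
  5        45.00        41.9781       209.8905       1,259.3429
  6        45.00        41.3985       248.3911       1,738.7377
  7        45.00        40.8269       285.7886       2,286.3086
  8     2,045.00     1,829.7412    14,637.9298     131,741.3680
  Σ                  2,127.8169    15,813.6589     138,746.3668
P = 2,127.8169.
Convexity = Σ t(t+1)·PV / [P·(1+y)²] = 138,746.3668 / (2,127.8169 × 1.028196) = 63.41784.

63.42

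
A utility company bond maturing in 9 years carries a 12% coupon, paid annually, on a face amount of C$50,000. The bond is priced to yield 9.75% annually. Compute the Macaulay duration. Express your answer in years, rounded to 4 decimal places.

6.1527 years

Periodic yield y = 0.0975. Discount each cash flow and weight by its year:
  t   CF        PV=CF/(1+0.0975)^t    t·PV
  1     6,000.00     5,466.9704     5,466.9704
  2     6,000.00     4,981.2942     9,962.5884
  3     6,000.00     4,538.7646    13,616.2939
  4     6,000.00     4,135.5487    16,542.1946
  5     6,000.00     3,768.1537    18,840.7684
  6     6,000.00     3,433.3974    20,600.3845
  7     6,000.00     3,128.3803    21,898.6624
  8     6,000.00     2,850.4604    22,803.6836
  9    56,000.00    24,240.8178   218,167.3599
  Σ                 56,543.7875   347,898.9062
Price P = Σ PV = 56,543.7875.
Macaulay duration = Σ(t·PV) / P = 347,898.9062 / 56,543.7875 = 6.15273 years.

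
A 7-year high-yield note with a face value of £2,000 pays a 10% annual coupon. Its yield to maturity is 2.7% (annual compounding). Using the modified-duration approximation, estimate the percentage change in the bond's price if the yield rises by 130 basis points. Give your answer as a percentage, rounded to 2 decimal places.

Periodic yield y = 0.027. Modified duration first:
  t   CF        PV=CF/(1+0.027)^t    t·PV
  1       200.00       194.7420       194.7420
  2       200.00       189.6222       379.2443
  3       200.00       184.6370       553.9109
  4       200.00       179.7828       719.1313
  5       200.00       175.0563       875.2816
  6       200.00       170.4541     1,022.7243
  7     2,200.00     1,825.7007    12,779.9047
  Σ                  2,919.9950    16,524.9391
P = 2,919.9950; D_Mac = 5.65924 yrs; D_mod = 5.65924/(1+0.027) = 5.51045 yrs.
ΔP/P ≈ -D_mod · Δy = -5.51045 × (+0.013) = -0.071636 = -7.1636%.

-7.16%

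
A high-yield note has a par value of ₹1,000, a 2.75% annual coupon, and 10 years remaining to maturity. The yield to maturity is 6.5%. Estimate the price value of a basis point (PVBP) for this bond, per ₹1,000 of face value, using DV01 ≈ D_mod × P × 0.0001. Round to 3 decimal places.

₹0.593

Periodic yield y = 0.065.
  t   CF        PV=CF/(1+0.065)^t    t·PV
  1        27.50        25.8216        25.8216
  2        27.50        24.2456        48.4913
  3        27.50        22.7659        68.2976
  4        27.50        21.3764        85.5055
  5        27.50        20.0717       100.3586
  6        27.50        18.8467       113.0801
  7        27.50        17.6964       123.8749
  8        27.50        16.6164       132.9309
  9        27.50        15.6022       140.4199
  10    1,027.50       547.3760     5,473.7600
  Σ                    730.4189     6,312.5404
P = 730.4189; D_Mac = 8.64236 yrs; D_mod = 8.11489 yrs.
DV01 ≈ 8.11489 × 730.4189 × 0.0001 = 0.592727.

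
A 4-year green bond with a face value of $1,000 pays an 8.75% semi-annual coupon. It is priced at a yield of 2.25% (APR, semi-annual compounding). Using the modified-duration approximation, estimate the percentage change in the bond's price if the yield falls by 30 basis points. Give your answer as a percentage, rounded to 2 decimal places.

+1.05%

Periodic yield y = 0.01125. Modified duration first:
  t   CF        PV=CF/(1+0.01125)^t    t·PV
  1        43.75        43.2633        43.2633
  2        43.75        42.7820        85.5640
  3        43.75        42.3060       126.9181
  4        43.75        41.8354       167.3416
  5        43.75        41.3700       206.8499
  6        43.75        40.9098       245.4585
  7        43.75        40.4546       283.1825
  8     1,043.75       954.3951     7,635.1610
  Σ                  1,247.3162     8,793.7389
P = 1,247.3162; D_Mac = 7.05013 half-year periods = 3.52506 yrs; D_mod = 3.52506/(1+0.01125) = 3.48585 yrs.
ΔP/P ≈ -D_mod · Δy = -3.48585 × (-0.003) = +0.010458 = +1.0458%.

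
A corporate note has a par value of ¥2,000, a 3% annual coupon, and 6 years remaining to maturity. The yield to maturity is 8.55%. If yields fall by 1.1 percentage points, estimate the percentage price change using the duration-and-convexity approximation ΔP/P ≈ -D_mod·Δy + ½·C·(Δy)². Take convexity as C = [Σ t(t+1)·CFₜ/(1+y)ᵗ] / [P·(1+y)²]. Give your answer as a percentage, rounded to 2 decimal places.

With y = 0.0855:
  t   CF        PV=CF/(1+0.0855)^t    t·PV        t(t+1)·PV
  1        60.00        55.2741        55.2741         110.5481
  2        60.00        50.9204       101.8408         305.5223
  3        60.00        46.9096       140.7288         562.9152
  4        60.00        43.2147       172.8590         864.2949
  5        60.00        39.8109       199.0546       1,194.3273
  6     2,060.00     1,259.1813     7,555.0876      52,885.6132
  Σ                  1,495.3110     8,224.8448      55,923.2210
P = 1,495.3110; D_Mac = 5.50042 yrs; D_mod = 5.06718 yrs; C = 31.73957.
Duration effect: -5.06718 × (-0.011) = +0.055739
Convexity effect: 0.5 × 31.73957 × (-0.011)² = +0.0019202
ΔP/P ≈ +0.055739 + 0.0019202 = +0.057659 = +5.7659%.

+5.77%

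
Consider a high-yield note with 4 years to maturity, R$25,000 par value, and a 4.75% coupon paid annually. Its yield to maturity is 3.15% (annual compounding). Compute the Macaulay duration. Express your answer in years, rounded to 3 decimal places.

3.744 years

Periodic yield y = 0.0315. Discount each cash flow and weight by its year:
  t   CF        PV=CF/(1+0.0315)^t    t·PV
  1     1,187.50     1,151.2361     1,151.2361
  2     1,187.50     1,116.0796     2,232.1591
  3     1,187.50     1,081.9967     3,245.9900
  4    26,187.50    23,132.2092    92,528.8368
  Σ                 26,481.5215    99,158.2219
Price P = Σ PV = 26,481.5215.
Macaulay duration = Σ(t·PV) / P = 99,158.2219 / 26,481.5215 = 3.74443 years.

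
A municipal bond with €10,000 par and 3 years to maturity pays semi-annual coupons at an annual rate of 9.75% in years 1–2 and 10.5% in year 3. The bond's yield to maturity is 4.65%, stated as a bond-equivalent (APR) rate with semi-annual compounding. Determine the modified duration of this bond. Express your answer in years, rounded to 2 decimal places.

2.64 years

Periodic yield y = 0.02325. First find Macaulay duration:
  t   CF        PV=CF/(1+0.02325)^t    t·PV
  1       487.50       476.4232       476.4232
  2       487.50       465.5980       931.1960
  3       487.50       455.0188     1,365.0565
  4       487.50       444.6800     1,778.7200
  5       525.00       468.0050     2,340.0252
  6    10,525.00     9,169.2029    55,015.2176
  Σ                 11,478.9280    61,906.6385
P = 11,478.9280; Macaulay duration = 61,906.6385 / 11,478.9280 = 5.39307 half-year periods = 2.69653 years.
Modified duration = D_Mac / (1 + y) = 2.69653 / 1.02325 = 2.63526 years.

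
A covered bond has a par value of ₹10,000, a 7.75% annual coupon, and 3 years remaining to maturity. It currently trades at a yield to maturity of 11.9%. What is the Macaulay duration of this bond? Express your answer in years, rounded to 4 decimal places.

Periodic yield y = 0.119. Discount each cash flow and weight by its year:
  t   CF        PV=CF/(1+0.119)^t    t·PV
  1       775.00       692.5827       692.5827
  2       775.00       618.9300     1,237.8600
  3    10,775.00     7,690.0120    23,070.0361
  Σ                  9,001.5247    25,000.4787
Price P = Σ PV = 9,001.5247.
Macaulay duration = Σ(t·PV) / P = 25,000.4787 / 9,001.5247 = 2.77736 years.

2.7774 years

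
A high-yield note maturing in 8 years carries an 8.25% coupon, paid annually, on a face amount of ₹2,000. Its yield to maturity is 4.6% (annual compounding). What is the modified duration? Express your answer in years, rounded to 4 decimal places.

Periodic yield y = 0.046. First find Macaulay duration:
  t   CF        PV=CF/(1+0.046)^t    t·PV
  1       165.00       157.7438       157.7438
  2       165.00       150.8067       301.6134
  3       165.00       144.1746       432.5239
  4       165.00       137.8343       551.3371
  5       165.00       131.7727       658.8636
  6       165.00       125.9777       755.8665
  7       165.00       120.4376       843.0633
  8     2,165.00     1,510.7911    12,086.3290
  Σ                  2,479.5386    15,787.3406
P = 2,479.5386; Macaulay duration = 15,787.3406 / 2,479.5386 = 6.36705 years.
Modified duration = D_Mac / (1 + y) = 6.36705 / 1.046 = 6.08704 years.

6.0870 years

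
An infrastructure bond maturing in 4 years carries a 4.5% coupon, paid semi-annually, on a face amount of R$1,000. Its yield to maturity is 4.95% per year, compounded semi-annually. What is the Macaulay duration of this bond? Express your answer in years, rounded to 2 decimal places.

Periodic yield y = 0.02475. Discount each cash flow and weight by its period:
  t   CF        PV=CF/(1+0.02475)^t    t·PV
  1        22.50        21.9566        21.9566
  2        22.50        21.4263        42.8525
  3        22.50        20.9088        62.7263
  4        22.50        20.4038        81.6152
  5        22.50        19.9110        99.5550
  6        22.50        19.4301       116.5806
  7        22.50        18.9608       132.7257
  8     1,022.50       840.8527     6,726.8213
  Σ                    983.8500     7,284.8331
Price P = Σ PV = 983.8500.
Macaulay duration = Σ(t·PV) / P = 7,284.8331 / 983.8500 = 7.40441 half-year periods.
In years: 7.40441 / 2 = 3.70221 years.

3.70 years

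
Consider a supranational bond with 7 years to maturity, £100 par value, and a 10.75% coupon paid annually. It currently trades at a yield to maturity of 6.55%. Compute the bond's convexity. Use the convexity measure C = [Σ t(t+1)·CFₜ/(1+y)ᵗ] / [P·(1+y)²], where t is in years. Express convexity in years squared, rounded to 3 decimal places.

34.889

With y = 0.0655:
  t   CF        PV=CF/(1+0.0655)^t    t·PV        t(t+1)·PV
  1        10.75        10.0892        10.0892          20.1783
  2        10.75         9.4689        18.9379          56.8137
  3        10.75         8.8869        26.6606         106.6423
  4        10.75         8.3405        33.3622         166.8110
  5        10.75         7.8278        39.1391         234.8348
  6        10.75         7.3466        44.0797         308.5582
  7       110.75        71.0345       497.2418       3,977.9341
  Σ                    122.9945       669.5104       4,871.7723
P = 122.9945.
Convexity = Σ t(t+1)·PV / [P·(1+y)²] = 4,871.7723 / (122.9945 × 1.135290) = 34.88947.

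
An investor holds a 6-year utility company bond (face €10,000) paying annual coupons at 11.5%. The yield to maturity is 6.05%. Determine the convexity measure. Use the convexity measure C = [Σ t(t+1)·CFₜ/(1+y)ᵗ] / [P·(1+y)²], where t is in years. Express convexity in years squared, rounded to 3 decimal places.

With y = 0.0605:
  t   CF        PV=CF/(1+0.0605)^t    t·PV        t(t+1)·PV
  1     1,150.00     1,084.3942     1,084.3942       2,168.7883
  2     1,150.00     1,022.5310     2,045.0621       6,135.1862
  3     1,150.00       964.1971     2,892.5913      11,570.3652
  4     1,150.00       909.1910     3,636.7642      18,183.8209
  5     1,150.00       857.3230     4,286.6150      25,719.6901
  6    11,150.00     7,838.1005    47,028.6033     329,200.2230
  Σ                 12,675.7369    60,974.0300     392,978.0736
P = 12,675.7369.
Convexity = Σ t(t+1)·PV / [P·(1+y)²] = 392,978.0736 / (12,675.7369 × 1.124660) = 27.56600.

27.566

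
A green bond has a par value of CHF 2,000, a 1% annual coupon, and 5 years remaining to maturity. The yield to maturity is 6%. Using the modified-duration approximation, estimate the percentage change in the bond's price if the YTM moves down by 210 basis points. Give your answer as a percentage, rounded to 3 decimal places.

Periodic yield y = 0.06. Modified duration first:
  t   CF        PV=CF/(1+0.06)^t    t·PV
  1        20.00        18.8679        18.8679
  2        20.00        17.7999        35.5999
  3        20.00        16.7924        50.3772
  4        20.00        15.8419        63.3675
  5     2,020.00     1,509.4615     7,547.3075
  Σ                  1,578.7636     7,715.5200
P = 1,578.7636; D_Mac = 4.88706 yrs; D_mod = 4.88706/(1+0.06) = 4.61044 yrs.
ΔP/P ≈ -D_mod · Δy = -4.61044 × (-0.021) = +0.096819 = +9.6819%.

+9.682%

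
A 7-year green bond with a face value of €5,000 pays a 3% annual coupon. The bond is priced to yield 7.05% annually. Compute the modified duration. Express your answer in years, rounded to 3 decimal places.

5.908 years

Periodic yield y = 0.0705. First find Macaulay duration:
  t   CF        PV=CF/(1+0.0705)^t    t·PV
  1       150.00       140.1214       140.1214
  2       150.00       130.8935       261.7869
  3       150.00       122.2732       366.8196
  4       150.00       114.2206       456.8825
  5       150.00       106.6984       533.4920
  6       150.00        99.6716       598.0293
  7     5,150.00     3,196.6900    22,376.8303
  Σ                  3,910.5687    24,733.9620
P = 3,910.5687; Macaulay duration = 24,733.9620 / 3,910.5687 = 6.32490 years.
Modified duration = D_Mac / (1 + y) = 6.32490 / 1.0705 = 5.90836 years.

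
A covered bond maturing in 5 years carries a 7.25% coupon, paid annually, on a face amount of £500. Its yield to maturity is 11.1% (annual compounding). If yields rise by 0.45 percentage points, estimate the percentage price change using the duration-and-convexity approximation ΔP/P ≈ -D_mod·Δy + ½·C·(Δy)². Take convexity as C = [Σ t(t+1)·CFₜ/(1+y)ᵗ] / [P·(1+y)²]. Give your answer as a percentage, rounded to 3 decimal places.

-1.726%

With y = 0.111:
  t   CF        PV=CF/(1+0.111)^t    t·PV        t(t+1)·PV
  1        36.25        32.6283        32.6283          65.2565
  2        36.25        29.3684        58.7367         176.2102
  3        36.25        26.4342        79.3025         317.2102
  4        36.25        23.7931        95.1726         475.8628
  5       536.25       316.8086     1,584.0432       9,504.2591
  Σ                    429.0326     1,849.8833      10,538.7988
P = 429.0326; D_Mac = 4.31175 yrs; D_mod = 3.88097 yrs; C = 19.90090.
Duration effect: -3.88097 × (+0.0045) = -0.017464
Convexity effect: 0.5 × 19.90090 × (0.0045)² = +0.0002015
ΔP/P ≈ -0.017464 + 0.0002015 = -0.017263 = -1.7263%.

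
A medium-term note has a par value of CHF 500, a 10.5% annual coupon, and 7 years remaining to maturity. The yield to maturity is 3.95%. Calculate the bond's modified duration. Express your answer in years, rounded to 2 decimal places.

5.36 years

Periodic yield y = 0.0395. First find Macaulay duration:
  t   CF        PV=CF/(1+0.0395)^t    t·PV
  1        52.50        50.5051        50.5051
  2        52.50        48.5859        97.1718
  3        52.50        46.7397       140.2191
  4        52.50        44.9636       179.8545
  5        52.50        43.2551       216.2753
  6        52.50        41.6114       249.6684
  7       552.50       421.2703     2,948.8920
  Σ                    696.9310     3,882.5861
P = 696.9310; Macaulay duration = 3,882.5861 / 696.9310 = 5.57098 years.
Modified duration = D_Mac / (1 + y) = 5.57098 / 1.0395 = 5.35928 years.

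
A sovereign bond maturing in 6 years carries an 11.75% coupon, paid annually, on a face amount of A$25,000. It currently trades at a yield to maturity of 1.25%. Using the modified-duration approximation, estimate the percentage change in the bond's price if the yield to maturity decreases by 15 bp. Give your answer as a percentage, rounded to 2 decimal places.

+0.73%

Periodic yield y = 0.0125. Modified duration first:
  t   CF        PV=CF/(1+0.0125)^t    t·PV
  1     2,937.50     2,901.2346     2,901.2346
  2     2,937.50     2,865.4169     5,730.8337
  3     2,937.50     2,830.0413     8,490.1240
  4     2,937.50     2,795.1026    11,180.4102
  5     2,937.50     2,760.5951    13,802.9756
  6    27,937.50    25,930.8856   155,585.3136
  Σ                 40,083.2760   197,690.8917
P = 40,083.2760; D_Mac = 4.93200 yrs; D_mod = 4.93200/(1+0.0125) = 4.87112 yrs.
ΔP/P ≈ -D_mod · Δy = -4.87112 × (-0.0015) = +0.007307 = +0.7307%.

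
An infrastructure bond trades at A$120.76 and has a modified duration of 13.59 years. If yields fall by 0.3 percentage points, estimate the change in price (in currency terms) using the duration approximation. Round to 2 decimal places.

Duration approximation: ΔP/P ≈ -D_mod · Δy = -13.59 × (-0.003) = +0.040770.
ΔP ≈ 120.76 × (+0.040770) = +4.9233852.

+A$4.92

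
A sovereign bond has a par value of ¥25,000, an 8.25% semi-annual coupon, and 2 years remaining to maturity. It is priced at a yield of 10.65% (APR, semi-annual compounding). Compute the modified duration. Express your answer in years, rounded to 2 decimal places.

1.79 years

Periodic yield y = 0.05325. First find Macaulay duration:
  t   CF        PV=CF/(1+0.05325)^t    t·PV
  1     1,031.25       979.1123       979.1123
  2     1,031.25       929.6105     1,859.2210
  3     1,031.25       882.6115     2,647.8344
  4    26,031.25    21,152.8628    84,611.4511
  Σ                 23,944.1970    90,097.6187
P = 23,944.1970; Macaulay duration = 90,097.6187 / 23,944.1970 = 3.76282 half-year periods = 1.88141 years.
Modified duration = D_Mac / (1 + y) = 1.88141 / 1.05325 = 1.78629 years.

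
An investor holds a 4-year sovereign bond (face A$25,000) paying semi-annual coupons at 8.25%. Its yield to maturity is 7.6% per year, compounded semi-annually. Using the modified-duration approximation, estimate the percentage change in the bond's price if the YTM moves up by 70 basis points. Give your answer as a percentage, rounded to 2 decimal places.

Periodic yield y = 0.038. Modified duration first:
  t   CF        PV=CF/(1+0.038)^t    t·PV
  1     1,031.25       993.4971       993.4971
  2     1,031.25       957.1263     1,914.2526
  3     1,031.25       922.0870     2,766.2610
  4     1,031.25       888.3304     3,553.3218
  5     1,031.25       855.8097     4,279.0484
  6     1,031.25       824.4795     4,946.8768
  7     1,031.25       794.2962     5,560.0734
  8    26,031.25    19,315.9554   154,527.6436
  Σ                 25,551.5817   178,540.9747
P = 25,551.5817; D_Mac = 6.98747 half-year periods = 3.49374 yrs; D_mod = 3.49374/(1+0.038) = 3.36583 yrs.
ΔP/P ≈ -D_mod · Δy = -3.36583 × (+0.007) = -0.023561 = -2.3561%.

-2.36%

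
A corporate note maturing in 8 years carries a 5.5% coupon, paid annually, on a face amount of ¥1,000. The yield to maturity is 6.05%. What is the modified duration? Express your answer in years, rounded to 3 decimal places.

6.277 years

Periodic yield y = 0.0605. First find Macaulay duration:
  t   CF        PV=CF/(1+0.0605)^t    t·PV
  1        55.00        51.8623        51.8623
  2        55.00        48.9037        97.8073
  3        55.00        46.1138       138.3413
  4        55.00        43.4830       173.9322
  5        55.00        41.0024       205.0120
  6        55.00        38.6633       231.9797
  7        55.00        36.4576       255.2031
  8     1,055.00       659.4275     5,275.4203
  Σ                    965.9136     6,429.5583
P = 965.9136; Macaulay duration = 6,429.5583 / 965.9136 = 6.65645 years.
Modified duration = D_Mac / (1 + y) = 6.65645 / 1.0605 = 6.27671 years.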